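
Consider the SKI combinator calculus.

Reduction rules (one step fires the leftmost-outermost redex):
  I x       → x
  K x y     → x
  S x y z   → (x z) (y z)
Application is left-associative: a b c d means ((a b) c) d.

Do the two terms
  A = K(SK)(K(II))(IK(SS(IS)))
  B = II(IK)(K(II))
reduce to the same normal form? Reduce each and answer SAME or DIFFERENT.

Term A:
  start: K(SK)(K(II))(IK(SS(IS)))
  [1] SK(IK(SS(IS)))
  [2] SK(K(SS(IS)))
  [3] SK(K(SSS))

Term B:
  start: II(IK)(K(II))
  [1] I(IK)(K(II))
  [2] IK(K(II))
  [3] K(K(II))
  [4] K(KI)

Answer: DIFFERENT — A ⇓ SK(K(SSS)), B ⇓ K(KI)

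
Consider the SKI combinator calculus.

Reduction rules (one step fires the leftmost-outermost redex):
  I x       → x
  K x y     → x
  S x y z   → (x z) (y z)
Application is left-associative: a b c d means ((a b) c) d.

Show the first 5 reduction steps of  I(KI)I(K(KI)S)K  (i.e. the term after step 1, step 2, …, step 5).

Answer: after 5 steps: I

Working:
  start: I(KI)I(K(KI)S)K
  →1  KII(K(KI)S)K
  →2  I(K(KI)S)K
  →3  K(KI)SK
  →4  KIK
  →5  I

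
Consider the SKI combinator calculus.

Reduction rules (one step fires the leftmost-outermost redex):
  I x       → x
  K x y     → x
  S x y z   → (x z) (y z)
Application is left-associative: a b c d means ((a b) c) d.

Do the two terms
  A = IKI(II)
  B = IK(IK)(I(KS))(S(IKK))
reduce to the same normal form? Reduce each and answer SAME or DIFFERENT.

Answer: DIFFERENT — A ⇓ I, B ⇓ K(S(KK))

Derivation:
Term A:
  start: IKI(II)
  step 1: KI(II)
  step 2: I

Term B:
  start: IK(IK)(I(KS))(S(IKK))
  step 1: K(IK)(I(KS))(S(IKK))
  step 2: IK(S(IKK))
  step 3: K(S(IKK))
  step 4: K(S(KK))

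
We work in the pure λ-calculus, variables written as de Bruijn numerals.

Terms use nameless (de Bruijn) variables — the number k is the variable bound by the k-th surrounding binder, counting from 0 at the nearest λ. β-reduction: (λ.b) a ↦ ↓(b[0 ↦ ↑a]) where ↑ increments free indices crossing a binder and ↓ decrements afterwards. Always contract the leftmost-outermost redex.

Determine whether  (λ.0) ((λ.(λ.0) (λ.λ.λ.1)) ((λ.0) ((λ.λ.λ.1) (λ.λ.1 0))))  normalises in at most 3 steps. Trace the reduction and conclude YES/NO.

  start: (λ.0) ((λ.(λ.0) (λ.λ.λ.1)) ((λ.0) ((λ.λ.λ.1) (λ.λ.1 0))))
  [1] (λ.(λ.0) (λ.λ.λ.1)) ((λ.0) ((λ.λ.λ.1) (λ.λ.1 0)))
  [2] (λ.0) (λ.λ.λ.1)
  [3] λ.λ.λ.1

Answer: YES — reaches normal form λ.λ.λ.1 in 3 ≤ 3 steps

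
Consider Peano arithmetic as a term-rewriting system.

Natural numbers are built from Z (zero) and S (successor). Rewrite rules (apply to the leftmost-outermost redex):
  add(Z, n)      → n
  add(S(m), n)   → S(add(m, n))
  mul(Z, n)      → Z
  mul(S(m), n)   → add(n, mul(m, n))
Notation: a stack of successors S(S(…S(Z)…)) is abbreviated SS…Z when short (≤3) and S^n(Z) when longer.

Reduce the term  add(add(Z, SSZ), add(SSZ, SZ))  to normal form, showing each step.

  start: add(add(Z, SSZ), add(SSZ, SZ))
  →1  add(SSZ, add(SSZ, SZ))
  →2  S(add(SZ, add(SSZ, SZ)))
  →3  S(S(add(Z, add(SSZ, SZ))))
  →4  S(S(add(SSZ, SZ)))
  →5  S(S(S(add(SZ, SZ))))
  →6  S(S(S(S(add(Z, SZ)))))
  →7  S^5(Z)

Answer: normal form = S^5(Z)  (in 7 steps)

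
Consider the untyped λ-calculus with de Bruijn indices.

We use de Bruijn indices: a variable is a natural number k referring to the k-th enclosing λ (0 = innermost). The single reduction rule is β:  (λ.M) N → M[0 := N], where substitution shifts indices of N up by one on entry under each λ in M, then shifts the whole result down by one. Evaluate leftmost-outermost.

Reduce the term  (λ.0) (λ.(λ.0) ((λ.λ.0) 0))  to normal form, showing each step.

  start: (λ.0) (λ.(λ.0) ((λ.λ.0) 0))
  step 1: λ.(λ.0) ((λ.λ.0) 0)
  step 2: λ.(λ.λ.0) 0
  step 3: λ.λ.0

Answer: normal form = λ.λ.0  (in 3 steps)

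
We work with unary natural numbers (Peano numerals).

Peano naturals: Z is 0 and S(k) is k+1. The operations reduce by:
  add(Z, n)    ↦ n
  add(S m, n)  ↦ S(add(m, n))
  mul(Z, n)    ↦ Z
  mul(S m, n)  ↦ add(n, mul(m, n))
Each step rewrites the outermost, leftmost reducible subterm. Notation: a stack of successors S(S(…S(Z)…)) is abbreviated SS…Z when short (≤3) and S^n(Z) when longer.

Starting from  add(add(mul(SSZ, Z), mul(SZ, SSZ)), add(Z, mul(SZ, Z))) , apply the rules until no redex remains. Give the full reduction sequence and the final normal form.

  start: add(add(mul(SSZ, Z), mul(SZ, SSZ)), add(Z, mul(SZ, Z)))
  step 1: add(add(add(Z, mul(SZ, Z)), mul(SZ, SSZ)), add(Z, mul(SZ, Z)))
  step 2: add(add(mul(SZ, Z), mul(SZ, SSZ)), add(Z, mul(SZ, Z)))
  step 3: add(add(add(Z, mul(Z, Z)), mul(SZ, SSZ)), add(Z, mul(SZ, Z)))
  step 4: add(add(mul(Z, Z), mul(SZ, SSZ)), add(Z, mul(SZ, Z)))
  step 5: add(add(Z, mul(SZ, SSZ)), add(Z, mul(SZ, Z)))
  step 6: add(mul(SZ, SSZ), add(Z, mul(SZ, Z)))
  step 7: add(add(SSZ, mul(Z, SSZ)), add(Z, mul(SZ, Z)))
  step 8: add(S(add(SZ, mul(Z, SSZ))), add(Z, mul(SZ, Z)))
  step 9: S(add(add(SZ, mul(Z, SSZ)), add(Z, mul(SZ, Z))))
  step 10: S(add(S(add(Z, mul(Z, SSZ))), add(Z, mul(SZ, Z))))
  step 11: S(S(add(add(Z, mul(Z, SSZ)), add(Z, mul(SZ, Z)))))
  step 12: S(S(add(mul(Z, SSZ), add(Z, mul(SZ, Z)))))
  step 13: S(S(add(Z, add(Z, mul(SZ, Z)))))
  step 14: S(S(add(Z, mul(SZ, Z))))
  step 15: S(S(mul(SZ, Z)))
  step 16: S(S(add(Z, mul(Z, Z))))
  step 17: S(S(mul(Z, Z)))
  step 18: SSZ

Answer: normal form = SSZ  (in 18 steps)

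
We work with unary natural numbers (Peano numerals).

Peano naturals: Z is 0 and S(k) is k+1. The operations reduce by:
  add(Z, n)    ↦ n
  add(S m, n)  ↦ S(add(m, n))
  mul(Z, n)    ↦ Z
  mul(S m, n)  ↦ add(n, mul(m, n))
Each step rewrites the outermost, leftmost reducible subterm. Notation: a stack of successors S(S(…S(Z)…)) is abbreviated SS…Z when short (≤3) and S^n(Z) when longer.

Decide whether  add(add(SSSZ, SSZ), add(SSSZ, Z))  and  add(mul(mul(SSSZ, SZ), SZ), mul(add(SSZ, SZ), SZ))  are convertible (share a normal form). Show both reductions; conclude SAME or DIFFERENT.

Answer: DIFFERENT — A ⇓ S^8(Z), B ⇓ S^6(Z)

Working:
Term A:
  start: add(add(SSSZ, SSZ), add(SSSZ, Z))
  step 1: add(S(add(SSZ, SSZ)), add(SSSZ, Z))
  step 2: S(add(add(SSZ, SSZ), add(SSSZ, Z)))
  step 3: S(add(S(add(SZ, SSZ)), add(SSSZ, Z)))
  step 4: S(S(add(add(SZ, SSZ), add(SSSZ, Z))))
  step 5: S(S(add(S(add(Z, SSZ)), add(SSSZ, Z))))
  step 6: S(S(S(add(add(Z, SSZ), add(SSSZ, Z)))))
  step 7: S(S(S(add(SSZ, add(SSSZ, Z)))))
  step 8: S(S(S(S(add(SZ, add(SSSZ, Z))))))
  step 9: S(S(S(S(S(add(Z, add(SSSZ, Z)))))))
  step 10: S(S(S(S(S(add(SSSZ, Z))))))
  step 11: S(S(S(S(S(S(add(SSZ, Z)))))))
  step 12: S(S(S(S(S(S(S(add(SZ, Z))))))))
  step 13: S(S(S(S(S(S(S(S(add(Z, Z)))))))))
  step 14: S^8(Z)

Term B:
  start: add(mul(mul(SSSZ, SZ), SZ), mul(add(SSZ, SZ), SZ))
  step 1: add(mul(add(SZ, mul(SSZ, SZ)), SZ), mul(add(SSZ, SZ), SZ))
  step 2: add(mul(S(add(Z, mul(SSZ, SZ))), SZ), mul(add(SSZ, SZ), SZ))
  step 3: add(add(SZ, mul(add(Z, mul(SSZ, SZ)), SZ)), mul(add(SSZ, SZ), SZ))
  step 4: add(S(add(Z, mul(add(Z, mul(SSZ, SZ)), SZ))), mul(add(SSZ, SZ), SZ))
  step 5: S(add(add(Z, mul(add(Z, mul(SSZ, SZ)), SZ)), mul(add(SSZ, SZ), SZ)))
  step 6: S(add(mul(add(Z, mul(SSZ, SZ)), SZ), mul(add(SSZ, SZ), SZ)))
  step 7: S(add(mul(mul(SSZ, SZ), SZ), mul(add(SSZ, SZ), SZ)))
  step 8: S(add(mul(add(SZ, mul(SZ, SZ)), SZ), mul(add(SSZ, SZ), SZ)))
  step 9: S(add(mul(S(add(Z, mul(SZ, SZ))), SZ), mul(add(SSZ, SZ), SZ)))
  step 10: S(add(add(SZ, mul(add(Z, mul(SZ, SZ)), SZ)), mul(add(SSZ, SZ), SZ)))
  step 11: S(add(S(add(Z, mul(add(Z, mul(SZ, SZ)), SZ))), mul(add(SSZ, SZ), SZ)))
  step 12: S(S(add(add(Z, mul(add(Z, mul(SZ, SZ)), SZ)), mul(add(SSZ, SZ), SZ))))
  step 13: S(S(add(mul(add(Z, mul(SZ, SZ)), SZ), mul(add(SSZ, SZ), SZ))))
  step 14: S(S(add(mul(mul(SZ, SZ), SZ), mul(add(SSZ, SZ), SZ))))
  step 15: S(S(add(mul(add(SZ, mul(Z, SZ)), SZ), mul(add(SSZ, SZ), SZ))))
  step 16: S(S(add(mul(S(add(Z, mul(Z, SZ))), SZ), mul(add(SSZ, SZ), SZ))))
  step 17: S(S(add(add(SZ, mul(add(Z, mul(Z, SZ)), SZ)), mul(add(SSZ, SZ), SZ))))
  step 18: S(S(add(S(add(Z, mul(add(Z, mul(Z, SZ)), SZ))), mul(add(SSZ, SZ), SZ))))
  step 19: S(S(S(add(add(Z, mul(add(Z, mul(Z, SZ)), SZ)), mul(add(SSZ, SZ), SZ)))))
  step 20: S(S(S(add(mul(add(Z, mul(Z, SZ)), SZ), mul(add(SSZ, SZ), SZ)))))
  step 21: S(S(S(add(mul(mul(Z, SZ), SZ), mul(add(SSZ, SZ), SZ)))))
  step 22: S(S(S(add(mul(Z, SZ), mul(add(SSZ, SZ), SZ)))))
  step 23: S(S(S(add(Z, mul(add(SSZ, SZ), SZ)))))
  step 24: S(S(S(mul(add(SSZ, SZ), SZ))))
  step 25: S(S(S(mul(S(add(SZ, SZ)), SZ))))
  step 26: S(S(S(add(SZ, mul(add(SZ, SZ), SZ)))))
  step 27: S(S(S(S(add(Z, mul(add(SZ, SZ), SZ))))))
  step 28: S(S(S(S(mul(add(SZ, SZ), SZ)))))
  step 29: S(S(S(S(mul(S(add(Z, SZ)), SZ)))))
  step 30: S(S(S(S(add(SZ, mul(add(Z, SZ), SZ))))))
  step 31: S(S(S(S(S(add(Z, mul(add(Z, SZ), SZ)))))))
  step 32: S(S(S(S(S(mul(add(Z, SZ), SZ))))))
  step 33: S(S(S(S(S(mul(SZ, SZ))))))
  step 34: S(S(S(S(S(add(SZ, mul(Z, SZ)))))))
  step 35: S(S(S(S(S(S(add(Z, mul(Z, SZ))))))))
  step 36: S(S(S(S(S(S(mul(Z, SZ)))))))
  step 37: S^6(Z)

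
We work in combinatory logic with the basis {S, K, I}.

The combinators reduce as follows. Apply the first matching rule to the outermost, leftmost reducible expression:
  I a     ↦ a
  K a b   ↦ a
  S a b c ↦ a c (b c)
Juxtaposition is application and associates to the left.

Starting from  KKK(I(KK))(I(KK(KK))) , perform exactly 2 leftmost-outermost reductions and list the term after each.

  start: KKK(I(KK))(I(KK(KK)))
  [1] K(I(KK))(I(KK(KK)))
  [2] I(KK)

Answer: after 2 steps: I(KK)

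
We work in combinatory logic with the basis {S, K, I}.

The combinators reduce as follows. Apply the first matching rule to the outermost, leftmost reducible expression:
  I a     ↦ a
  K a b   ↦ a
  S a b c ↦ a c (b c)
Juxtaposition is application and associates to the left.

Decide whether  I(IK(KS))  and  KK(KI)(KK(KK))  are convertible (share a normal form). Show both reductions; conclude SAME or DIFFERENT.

Term A:
  start: I(IK(KS))
  step 1: IK(KS)
  step 2: K(KS)

Term B:
  start: KK(KI)(KK(KK))
  step 1: K(KK(KK))
  step 2: KK

Answer: DIFFERENT — A ⇓ K(KS), B ⇓ KK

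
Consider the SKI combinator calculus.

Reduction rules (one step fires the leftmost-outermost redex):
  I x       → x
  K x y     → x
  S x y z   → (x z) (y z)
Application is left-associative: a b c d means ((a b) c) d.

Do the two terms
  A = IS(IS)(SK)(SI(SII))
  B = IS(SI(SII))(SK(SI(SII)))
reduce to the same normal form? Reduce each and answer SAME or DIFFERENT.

Answer: SAME — A ⇓ S(SI(SII))(SK(SI(SII))), B ⇓ S(SI(SII))(SK(SI(SII)))

Working:
Term A:
  start: IS(IS)(SK)(SI(SII))
  [1] S(IS)(SK)(SI(SII))
  [2] IS(SI(SII))(SK(SI(SII)))
  [3] S(SI(SII))(SK(SI(SII)))

Term B:
  start: IS(SI(SII))(SK(SI(SII)))
  [1] S(SI(SII))(SK(SI(SII)))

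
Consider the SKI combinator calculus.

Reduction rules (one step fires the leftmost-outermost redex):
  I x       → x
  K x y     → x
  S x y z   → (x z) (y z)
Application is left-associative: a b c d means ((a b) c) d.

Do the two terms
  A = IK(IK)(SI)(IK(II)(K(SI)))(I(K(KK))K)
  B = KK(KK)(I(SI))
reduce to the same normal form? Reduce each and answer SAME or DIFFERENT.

Answer: DIFFERENT — A ⇓ I, B ⇓ K(SI)

Derivation:
Term A:
  start: IK(IK)(SI)(IK(II)(K(SI)))(I(K(KK))K)
  step 1: K(IK)(SI)(IK(II)(K(SI)))(I(K(KK))K)
  step 2: IK(IK(II)(K(SI)))(I(K(KK))K)
  step 3: K(IK(II)(K(SI)))(I(K(KK))K)
  step 4: IK(II)(K(SI))
  step 5: K(II)(K(SI))
  step 6: II
  step 7: I

Term B:
  start: KK(KK)(I(SI))
  step 1: K(I(SI))
  step 2: K(SI)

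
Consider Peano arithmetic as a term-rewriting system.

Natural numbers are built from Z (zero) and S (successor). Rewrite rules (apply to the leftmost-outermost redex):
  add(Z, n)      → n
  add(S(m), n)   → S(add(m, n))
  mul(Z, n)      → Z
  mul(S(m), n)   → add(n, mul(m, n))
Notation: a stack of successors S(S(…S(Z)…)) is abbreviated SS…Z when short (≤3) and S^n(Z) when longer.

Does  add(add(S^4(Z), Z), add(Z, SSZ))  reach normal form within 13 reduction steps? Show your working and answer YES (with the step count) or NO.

  start: add(add(S^4(Z), Z), add(Z, SSZ))
  step 1: add(S(add(SSSZ, Z)), add(Z, SSZ))
  step 2: S(add(add(SSSZ, Z), add(Z, SSZ)))
  step 3: S(add(S(add(SSZ, Z)), add(Z, SSZ)))
  step 4: S(S(add(add(SSZ, Z), add(Z, SSZ))))
  step 5: S(S(add(S(add(SZ, Z)), add(Z, SSZ))))
  step 6: S(S(S(add(add(SZ, Z), add(Z, SSZ)))))
  step 7: S(S(S(add(S(add(Z, Z)), add(Z, SSZ)))))
  step 8: S(S(S(S(add(add(Z, Z), add(Z, SSZ))))))
  step 9: S(S(S(S(add(Z, add(Z, SSZ))))))
  step 10: S(S(S(S(add(Z, SSZ)))))
  step 11: S^6(Z)

Answer: YES — reaches normal form S^6(Z) in 11 ≤ 13 steps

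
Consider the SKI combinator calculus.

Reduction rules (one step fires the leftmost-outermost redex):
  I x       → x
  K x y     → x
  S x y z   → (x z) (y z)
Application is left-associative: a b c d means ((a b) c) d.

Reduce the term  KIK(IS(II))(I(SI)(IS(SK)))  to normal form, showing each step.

Answer: normal form = SI(SI(S(SK)))  (in 6 steps)

Working:
  start: KIK(IS(II))(I(SI)(IS(SK)))
  →1  I(IS(II))(I(SI)(IS(SK)))
  →2  IS(II)(I(SI)(IS(SK)))
  →3  S(II)(I(SI)(IS(SK)))
  →4  SI(I(SI)(IS(SK)))
  →5  SI(SI(IS(SK)))
  →6  SI(SI(S(SK)))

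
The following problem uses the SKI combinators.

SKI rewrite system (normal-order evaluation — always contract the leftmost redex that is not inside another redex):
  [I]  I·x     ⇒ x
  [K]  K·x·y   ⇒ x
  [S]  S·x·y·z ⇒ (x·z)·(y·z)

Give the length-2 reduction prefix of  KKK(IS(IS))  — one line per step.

Answer: after 2 steps: K(S(IS))

Working:
  start: KKK(IS(IS))
  →1  K(IS(IS))
  →2  K(S(IS))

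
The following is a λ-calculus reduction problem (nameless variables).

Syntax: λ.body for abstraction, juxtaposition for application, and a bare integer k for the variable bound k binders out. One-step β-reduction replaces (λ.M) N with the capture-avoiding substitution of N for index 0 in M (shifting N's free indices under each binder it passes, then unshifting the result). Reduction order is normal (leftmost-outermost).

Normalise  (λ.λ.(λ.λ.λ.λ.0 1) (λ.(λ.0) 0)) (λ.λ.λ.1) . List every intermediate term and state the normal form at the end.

  start: (λ.λ.(λ.λ.λ.λ.0 1) (λ.(λ.0) 0)) (λ.λ.λ.1)
  →1  λ.(λ.λ.λ.λ.0 1) (λ.(λ.0) 0)
  →2  λ.λ.λ.λ.0 1

Answer: normal form = λ.λ.λ.λ.0 1  (in 2 steps)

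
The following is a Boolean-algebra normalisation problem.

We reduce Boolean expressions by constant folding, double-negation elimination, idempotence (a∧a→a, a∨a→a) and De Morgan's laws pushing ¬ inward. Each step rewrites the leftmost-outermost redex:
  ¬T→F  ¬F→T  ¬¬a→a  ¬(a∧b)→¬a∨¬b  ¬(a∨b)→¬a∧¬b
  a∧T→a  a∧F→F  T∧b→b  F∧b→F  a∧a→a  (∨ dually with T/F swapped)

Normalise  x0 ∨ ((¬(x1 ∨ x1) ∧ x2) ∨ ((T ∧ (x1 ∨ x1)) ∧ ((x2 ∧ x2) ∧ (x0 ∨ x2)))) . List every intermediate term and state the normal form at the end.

Answer: normal form = x0 ∨ ((¬x1 ∧ x2) ∨ (x1 ∧ (x2 ∧ (x0 ∨ x2))))  (in 5 steps)

Working:
  start: x0 ∨ ((¬(x1 ∨ x1) ∧ x2) ∨ ((T ∧ (x1 ∨ x1)) ∧ ((x2 ∧ x2) ∧ (x0 ∨ x2))))
  step 1: x0 ∨ (((¬x1 ∧ ¬x1) ∧ x2) ∨ ((T ∧ (x1 ∨ x1)) ∧ ((x2 ∧ x2) ∧ (x0 ∨ x2))))
  step 2: x0 ∨ ((¬x1 ∧ x2) ∨ ((T ∧ (x1 ∨ x1)) ∧ ((x2 ∧ x2) ∧ (x0 ∨ x2))))
  step 3: x0 ∨ ((¬x1 ∧ x2) ∨ ((x1 ∨ x1) ∧ ((x2 ∧ x2) ∧ (x0 ∨ x2))))
  step 4: x0 ∨ ((¬x1 ∧ x2) ∨ (x1 ∧ ((x2 ∧ x2) ∧ (x0 ∨ x2))))
  step 5: x0 ∨ ((¬x1 ∧ x2) ∨ (x1 ∧ (x2 ∧ (x0 ∨ x2))))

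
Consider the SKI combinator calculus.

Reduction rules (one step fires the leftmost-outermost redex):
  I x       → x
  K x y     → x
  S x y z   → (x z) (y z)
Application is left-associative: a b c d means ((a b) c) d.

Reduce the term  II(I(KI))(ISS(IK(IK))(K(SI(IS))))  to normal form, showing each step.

  start: II(I(KI))(ISS(IK(IK))(K(SI(IS))))
  step 1: I(I(KI))(ISS(IK(IK))(K(SI(IS))))
  step 2: I(KI)(ISS(IK(IK))(K(SI(IS))))
  step 3: KI(ISS(IK(IK))(K(SI(IS))))
  step 4: I

Answer: normal form = I  (in 4 steps)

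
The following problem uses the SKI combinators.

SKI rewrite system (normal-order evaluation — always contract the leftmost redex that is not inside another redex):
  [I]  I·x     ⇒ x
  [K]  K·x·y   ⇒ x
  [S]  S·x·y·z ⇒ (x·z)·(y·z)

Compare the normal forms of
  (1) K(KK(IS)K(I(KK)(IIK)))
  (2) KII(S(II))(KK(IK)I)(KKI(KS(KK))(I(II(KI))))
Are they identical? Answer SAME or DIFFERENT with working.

Term A:
  start: K(KK(IS)K(I(KK)(IIK)))
  [1] K(KK(I(KK)(IIK)))
  [2] KK

Term B:
  start: KII(S(II))(KK(IK)I)(KKI(KS(KK))(I(II(KI))))
  [1] I(S(II))(KK(IK)I)(KKI(KS(KK))(I(II(KI))))
  [2] S(II)(KK(IK)I)(KKI(KS(KK))(I(II(KI))))
  [3] II(KKI(KS(KK))(I(II(KI))))(KK(IK)I(KKI(KS(KK))(I(II(KI)))))
  [4] I(KKI(KS(KK))(I(II(KI))))(KK(IK)I(KKI(KS(KK))(I(II(KI)))))
  [5] KKI(KS(KK))(I(II(KI)))(KK(IK)I(KKI(KS(KK))(I(II(KI)))))
  [6] K(KS(KK))(I(II(KI)))(KK(IK)I(KKI(KS(KK))(I(II(KI)))))
  [7] KS(KK)(KK(IK)I(KKI(KS(KK))(I(II(KI)))))
  [8] S(KK(IK)I(KKI(KS(KK))(I(II(KI)))))
  [9] S(KI(KKI(KS(KK))(I(II(KI)))))
  [10] SI

Answer: DIFFERENT — A ⇓ KK, B ⇓ SI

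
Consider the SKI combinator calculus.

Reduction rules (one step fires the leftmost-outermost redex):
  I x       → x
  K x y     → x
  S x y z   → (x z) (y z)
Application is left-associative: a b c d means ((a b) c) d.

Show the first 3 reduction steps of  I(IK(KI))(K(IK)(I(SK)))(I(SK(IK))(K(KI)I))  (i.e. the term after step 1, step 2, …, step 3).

Answer: after 3 steps: KI(I(SK(IK))(K(KI)I))

Working:
  start: I(IK(KI))(K(IK)(I(SK)))(I(SK(IK))(K(KI)I))
  step 1: IK(KI)(K(IK)(I(SK)))(I(SK(IK))(K(KI)I))
  step 2: K(KI)(K(IK)(I(SK)))(I(SK(IK))(K(KI)I))
  step 3: KI(I(SK(IK))(K(KI)I))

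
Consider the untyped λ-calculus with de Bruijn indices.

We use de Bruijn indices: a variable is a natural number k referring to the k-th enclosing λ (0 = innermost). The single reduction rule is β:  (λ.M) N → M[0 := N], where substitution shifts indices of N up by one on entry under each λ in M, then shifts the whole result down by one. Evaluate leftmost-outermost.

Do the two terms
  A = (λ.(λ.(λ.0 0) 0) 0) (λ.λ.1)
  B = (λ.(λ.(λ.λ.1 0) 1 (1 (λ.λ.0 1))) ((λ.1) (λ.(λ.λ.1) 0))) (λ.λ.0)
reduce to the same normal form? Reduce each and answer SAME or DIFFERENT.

Term A:
  start: (λ.(λ.(λ.0 0) 0) 0) (λ.λ.1)
  step 1: (λ.(λ.0 0) 0) (λ.λ.1)
  step 2: (λ.0 0) (λ.λ.1)
  step 3: (λ.λ.1) (λ.λ.1)
  step 4: λ.λ.λ.1

Term B:
  start: (λ.(λ.(λ.λ.1 0) 1 (1 (λ.λ.0 1))) ((λ.1) (λ.(λ.λ.1) 0))) (λ.λ.0)
  step 1: (λ.(λ.λ.1 0) (λ.λ.0) ((λ.λ.0) (λ.λ.0 1))) ((λ.λ.λ.0) (λ.(λ.λ.1) 0))
  step 2: (λ.λ.1 0) (λ.λ.0) ((λ.λ.0) (λ.λ.0 1))
  step 3: (λ.(λ.λ.0) 0) ((λ.λ.0) (λ.λ.0 1))
  step 4: (λ.λ.0) ((λ.λ.0) (λ.λ.0 1))
  step 5: λ.0

Answer: DIFFERENT — A ⇓ λ.λ.λ.1, B ⇓ λ.0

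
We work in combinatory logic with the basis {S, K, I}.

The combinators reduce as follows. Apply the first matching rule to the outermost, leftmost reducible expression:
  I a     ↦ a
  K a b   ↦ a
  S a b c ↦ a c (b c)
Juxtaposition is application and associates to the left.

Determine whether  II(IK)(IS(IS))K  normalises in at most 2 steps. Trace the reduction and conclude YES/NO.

  start: II(IK)(IS(IS))K
  [1] I(IK)(IS(IS))K
  [2] IK(IS(IS))K

Answer: NO — after 2 steps the term is IK(IS(IS))K, not yet normal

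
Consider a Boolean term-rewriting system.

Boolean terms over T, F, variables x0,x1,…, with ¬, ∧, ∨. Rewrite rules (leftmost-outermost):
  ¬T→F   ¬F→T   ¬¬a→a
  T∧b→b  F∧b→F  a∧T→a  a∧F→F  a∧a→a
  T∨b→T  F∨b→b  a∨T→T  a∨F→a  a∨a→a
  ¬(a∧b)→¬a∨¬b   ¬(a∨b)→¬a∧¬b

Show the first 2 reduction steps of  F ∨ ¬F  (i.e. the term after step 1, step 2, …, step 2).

Answer: after 2 steps: T

Working:
  start: F ∨ ¬F
  [1] ¬F
  [2] T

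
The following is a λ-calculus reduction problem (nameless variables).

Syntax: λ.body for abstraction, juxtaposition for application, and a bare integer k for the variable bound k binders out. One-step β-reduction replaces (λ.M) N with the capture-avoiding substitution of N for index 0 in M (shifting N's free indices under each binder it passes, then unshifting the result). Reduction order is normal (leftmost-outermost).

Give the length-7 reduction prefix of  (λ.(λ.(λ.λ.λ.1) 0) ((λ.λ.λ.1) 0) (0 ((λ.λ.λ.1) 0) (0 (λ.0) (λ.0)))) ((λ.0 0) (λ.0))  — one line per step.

Answer: after 7 steps: λ.(λ.λ.λ.1) ((λ.0 0) (λ.0)) ((λ.0 0) (λ.0) (λ.0) (λ.0))

Reduction:
  start: (λ.(λ.(λ.λ.λ.1) 0) ((λ.λ.λ.1) 0) (0 ((λ.λ.λ.1) 0) (0 (λ.0) (λ.0)))) ((λ.0 0) (λ.0))
  [1] (λ.(λ.λ.λ.1) 0) ((λ.λ.λ.1) ((λ.0 0) (λ.0))) ((λ.0 0) (λ.0) ((λ.λ.λ.1) ((λ.0 0) (λ.0))) ((λ.0 0) (λ.0) (λ.0) (λ.0)))
  [2] (λ.λ.λ.1) ((λ.λ.λ.1) ((λ.0 0) (λ.0))) ((λ.0 0) (λ.0) ((λ.λ.λ.1) ((λ.0 0) (λ.0))) ((λ.0 0) (λ.0) (λ.0) (λ.0)))
  [3] (λ.λ.1) ((λ.0 0) (λ.0) ((λ.λ.λ.1) ((λ.0 0) (λ.0))) ((λ.0 0) (λ.0) (λ.0) (λ.0)))
  [4] λ.(λ.0 0) (λ.0) ((λ.λ.λ.1) ((λ.0 0) (λ.0))) ((λ.0 0) (λ.0) (λ.0) (λ.0))
  [5] λ.(λ.0) (λ.0) ((λ.λ.λ.1) ((λ.0 0) (λ.0))) ((λ.0 0) (λ.0) (λ.0) (λ.0))
  [6] λ.(λ.0) ((λ.λ.λ.1) ((λ.0 0) (λ.0))) ((λ.0 0) (λ.0) (λ.0) (λ.0))
  [7] λ.(λ.λ.λ.1) ((λ.0 0) (λ.0)) ((λ.0 0) (λ.0) (λ.0) (λ.0))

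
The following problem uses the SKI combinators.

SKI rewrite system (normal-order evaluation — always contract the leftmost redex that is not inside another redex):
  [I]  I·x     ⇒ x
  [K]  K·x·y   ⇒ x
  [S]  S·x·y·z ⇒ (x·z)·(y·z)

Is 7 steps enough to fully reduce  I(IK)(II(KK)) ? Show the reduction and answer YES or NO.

  start: I(IK)(II(KK))
  →1  IK(II(KK))
  →2  K(II(KK))
  →3  K(I(KK))
  →4  K(KK)

Answer: YES — reaches normal form K(KK) in 4 ≤ 7 steps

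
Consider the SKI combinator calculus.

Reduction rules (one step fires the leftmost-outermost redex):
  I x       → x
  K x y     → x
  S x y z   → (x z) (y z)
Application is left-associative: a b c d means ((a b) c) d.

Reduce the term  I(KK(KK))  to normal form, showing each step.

  start: I(KK(KK))
  step 1: KK(KK)
  step 2: K

Answer: normal form = K  (in 2 steps)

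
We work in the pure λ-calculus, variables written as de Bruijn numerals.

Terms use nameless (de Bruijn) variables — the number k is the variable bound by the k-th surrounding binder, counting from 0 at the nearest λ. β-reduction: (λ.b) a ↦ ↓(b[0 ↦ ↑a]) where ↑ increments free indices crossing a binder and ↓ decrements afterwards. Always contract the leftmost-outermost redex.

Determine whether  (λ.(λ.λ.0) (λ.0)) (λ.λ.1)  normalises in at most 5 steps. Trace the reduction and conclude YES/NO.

Answer: YES — reaches normal form λ.0 in 2 ≤ 5 steps

Reduction:
  start: (λ.(λ.λ.0) (λ.0)) (λ.λ.1)
  →1  (λ.λ.0) (λ.0)
  →2  λ.0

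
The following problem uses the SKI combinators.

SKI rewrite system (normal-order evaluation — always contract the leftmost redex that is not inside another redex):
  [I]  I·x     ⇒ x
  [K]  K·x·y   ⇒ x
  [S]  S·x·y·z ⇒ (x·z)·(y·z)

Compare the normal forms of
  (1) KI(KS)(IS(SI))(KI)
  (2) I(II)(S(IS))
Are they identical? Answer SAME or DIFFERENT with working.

Term A:
  start: KI(KS)(IS(SI))(KI)
  step 1: I(IS(SI))(KI)
  step 2: IS(SI)(KI)
  step 3: S(SI)(KI)

Term B:
  start: I(II)(S(IS))
  step 1: II(S(IS))
  step 2: I(S(IS))
  step 3: S(IS)
  step 4: SS

Answer: DIFFERENT — A ⇓ S(SI)(KI), B ⇓ SS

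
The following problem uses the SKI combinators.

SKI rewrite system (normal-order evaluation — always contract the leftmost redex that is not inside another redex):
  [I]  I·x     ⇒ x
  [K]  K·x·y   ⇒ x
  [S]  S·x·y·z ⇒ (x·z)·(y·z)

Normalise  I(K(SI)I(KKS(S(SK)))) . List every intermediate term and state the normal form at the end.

Answer: normal form = SI(K(S(SK)))  (in 3 steps)

Reduction:
  start: I(K(SI)I(KKS(S(SK))))
  [1] K(SI)I(KKS(S(SK)))
  [2] SI(KKS(S(SK)))
  [3] SI(K(S(SK)))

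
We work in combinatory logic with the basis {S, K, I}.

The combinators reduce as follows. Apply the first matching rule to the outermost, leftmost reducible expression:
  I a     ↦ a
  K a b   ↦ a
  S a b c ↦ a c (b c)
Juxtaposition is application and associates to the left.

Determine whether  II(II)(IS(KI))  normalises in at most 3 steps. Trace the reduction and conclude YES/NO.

Answer: NO — after 3 steps the term is I(IS(KI)), not yet normal

Working:
  start: II(II)(IS(KI))
  [1] I(II)(IS(KI))
  [2] II(IS(KI))
  [3] I(IS(KI))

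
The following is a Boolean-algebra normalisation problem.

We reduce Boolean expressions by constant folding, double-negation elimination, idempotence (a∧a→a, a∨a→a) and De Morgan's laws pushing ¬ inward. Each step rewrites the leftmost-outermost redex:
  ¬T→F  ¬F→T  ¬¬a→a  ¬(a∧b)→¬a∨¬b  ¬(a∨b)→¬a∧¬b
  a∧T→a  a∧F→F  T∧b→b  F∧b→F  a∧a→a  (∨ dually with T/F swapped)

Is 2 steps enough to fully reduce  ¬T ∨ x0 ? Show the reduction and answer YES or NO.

  start: ¬T ∨ x0
  [1] F ∨ x0
  [2] x0

Answer: YES — reaches normal form x0 in 2 ≤ 2 steps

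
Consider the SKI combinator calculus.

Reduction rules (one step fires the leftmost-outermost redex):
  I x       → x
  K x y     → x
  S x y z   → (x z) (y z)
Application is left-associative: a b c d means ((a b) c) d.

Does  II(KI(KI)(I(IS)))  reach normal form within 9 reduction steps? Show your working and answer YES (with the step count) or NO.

  start: II(KI(KI)(I(IS)))
  step 1: I(KI(KI)(I(IS)))
  step 2: KI(KI)(I(IS))
  step 3: I(I(IS))
  step 4: I(IS)
  step 5: IS
  step 6: S

Answer: YES — reaches normal form S in 6 ≤ 9 steps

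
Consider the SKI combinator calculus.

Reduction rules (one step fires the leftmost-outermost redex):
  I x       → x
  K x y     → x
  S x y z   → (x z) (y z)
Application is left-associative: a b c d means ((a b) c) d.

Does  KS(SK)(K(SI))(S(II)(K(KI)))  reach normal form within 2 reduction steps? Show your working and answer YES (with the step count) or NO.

  start: KS(SK)(K(SI))(S(II)(K(KI)))
  step 1: S(K(SI))(S(II)(K(KI)))
  step 2: S(K(SI))(SI(K(KI)))

Answer: YES — reaches normal form S(K(SI))(SI(K(KI))) in 2 ≤ 2 steps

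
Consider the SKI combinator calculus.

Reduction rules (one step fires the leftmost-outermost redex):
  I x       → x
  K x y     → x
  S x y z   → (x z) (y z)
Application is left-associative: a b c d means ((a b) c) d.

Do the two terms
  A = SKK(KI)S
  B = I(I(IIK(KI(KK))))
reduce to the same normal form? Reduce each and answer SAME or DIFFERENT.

Answer: DIFFERENT — A ⇓ I, B ⇓ KI

Derivation:
Term A:
  start: SKK(KI)S
  →1  K(KI)(K(KI))S
  →2  KIS
  →3  I

Term B:
  start: I(I(IIK(KI(KK))))
  →1  I(IIK(KI(KK)))
  →2  IIK(KI(KK))
  →3  IK(KI(KK))
  →4  K(KI(KK))
  →5  KI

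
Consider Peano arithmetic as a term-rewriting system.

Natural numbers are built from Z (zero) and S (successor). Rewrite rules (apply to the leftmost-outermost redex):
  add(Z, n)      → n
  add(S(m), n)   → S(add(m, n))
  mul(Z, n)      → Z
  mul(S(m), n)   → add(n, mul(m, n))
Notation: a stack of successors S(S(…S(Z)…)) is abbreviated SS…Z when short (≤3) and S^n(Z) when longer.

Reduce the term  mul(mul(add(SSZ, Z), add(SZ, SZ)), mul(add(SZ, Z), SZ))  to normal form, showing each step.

Answer: normal form = S^4(Z)  (in 53 steps)

Reduction:
  start: mul(mul(add(SSZ, Z), add(SZ, SZ)), mul(add(SZ, Z), SZ))
  step 1: mul(mul(S(add(SZ, Z)), add(SZ, SZ)), mul(add(SZ, Z), SZ))
  step 2: mul(add(add(SZ, SZ), mul(add(SZ, Z), add(SZ, SZ))), mul(add(SZ, Z), SZ))
  step 3: mul(add(S(add(Z, SZ)), mul(add(SZ, Z), add(SZ, SZ))), mul(add(SZ, Z), SZ))
  step 4: mul(S(add(add(Z, SZ), mul(add(SZ, Z), add(SZ, SZ)))), mul(add(SZ, Z), SZ))
  step 5: add(mul(add(SZ, Z), SZ), mul(add(add(Z, SZ), mul(add(SZ, Z), add(SZ, SZ))), mul(add(SZ, Z), SZ)))
  step 6: add(mul(S(add(Z, Z)), SZ), mul(add(add(Z, SZ), mul(add(SZ, Z), add(SZ, SZ))), mul(add(SZ, Z), SZ)))
  step 7: add(add(SZ, mul(add(Z, Z), SZ)), mul(add(add(Z, SZ), mul(add(SZ, Z), add(SZ, SZ))), mul(add(SZ, Z), SZ)))
  step 8: add(S(add(Z, mul(add(Z, Z), SZ))), mul(add(add(Z, SZ), mul(add(SZ, Z), add(SZ, SZ))), mul(add(SZ, Z), SZ)))
  step 9: S(add(add(Z, mul(add(Z, Z), SZ)), mul(add(add(Z, SZ), mul(add(SZ, Z), add(SZ, SZ))), mul(add(SZ, Z), SZ))))
  step 10: S(add(mul(add(Z, Z), SZ), mul(add(add(Z, SZ), mul(add(SZ, Z), add(SZ, SZ))), mul(add(SZ, Z), SZ))))
  step 11: S(add(mul(Z, SZ), mul(add(add(Z, SZ), mul(add(SZ, Z), add(SZ, SZ))), mul(add(SZ, Z), SZ))))
  step 12: S(add(Z, mul(add(add(Z, SZ), mul(add(SZ, Z), add(SZ, SZ))), mul(add(SZ, Z), SZ))))
  step 13: S(mul(add(add(Z, SZ), mul(add(SZ, Z), add(SZ, SZ))), mul(add(SZ, Z), SZ)))
  step 14: S(mul(add(SZ, mul(add(SZ, Z), add(SZ, SZ))), mul(add(SZ, Z), SZ)))
  step 15: S(mul(S(add(Z, mul(add(SZ, Z), add(SZ, SZ)))), mul(add(SZ, Z), SZ)))
  step 16: S(add(mul(add(SZ, Z), SZ), mul(add(Z, mul(add(SZ, Z), add(SZ, SZ))), mul(add(SZ, Z), SZ))))
  step 17: S(add(mul(S(add(Z, Z)), SZ), mul(add(Z, mul(add(SZ, Z), add(SZ, SZ))), mul(add(SZ, Z), SZ))))
  step 18: S(add(add(SZ, mul(add(Z, Z), SZ)), mul(add(Z, mul(add(SZ, Z), add(SZ, SZ))), mul(add(SZ, Z), SZ))))
  step 19: S(add(S(add(Z, mul(add(Z, Z), SZ))), mul(add(Z, mul(add(SZ, Z), add(SZ, SZ))), mul(add(SZ, Z), SZ))))
  step 20: S(S(add(add(Z, mul(add(Z, Z), SZ)), mul(add(Z, mul(add(SZ, Z), add(SZ, SZ))), mul(add(SZ, Z), SZ)))))
  step 21: S(S(add(mul(add(Z, Z), SZ), mul(add(Z, mul(add(SZ, Z), add(SZ, SZ))), mul(add(SZ, Z), SZ)))))
  step 22: S(S(add(mul(Z, SZ), mul(add(Z, mul(add(SZ, Z), add(SZ, SZ))), mul(add(SZ, Z), SZ)))))
  step 23: S(S(add(Z, mul(add(Z, mul(add(SZ, Z), add(SZ, SZ))), mul(add(SZ, Z), SZ)))))
  step 24: S(S(mul(add(Z, mul(add(SZ, Z), add(SZ, SZ))), mul(add(SZ, Z), SZ))))
  step 25: S(S(mul(mul(add(SZ, Z), add(SZ, SZ)), mul(add(SZ, Z), SZ))))
  step 26: S(S(mul(mul(S(add(Z, Z)), add(SZ, SZ)), mul(add(SZ, Z), SZ))))
  step 27: S(S(mul(add(add(SZ, SZ), mul(add(Z, Z), add(SZ, SZ))), mul(add(SZ, Z), SZ))))
  step 28: S(S(mul(add(S(add(Z, SZ)), mul(add(Z, Z), add(SZ, SZ))), mul(add(SZ, Z), SZ))))
  step 29: S(S(mul(S(add(add(Z, SZ), mul(add(Z, Z), add(SZ, SZ)))), mul(add(SZ, Z), SZ))))
  step 30: S(S(add(mul(add(SZ, Z), SZ), mul(add(add(Z, SZ), mul(add(Z, Z), add(SZ, SZ))), mul(add(SZ, Z), SZ)))))
  step 31: S(S(add(mul(S(add(Z, Z)), SZ), mul(add(add(Z, SZ), mul(add(Z, Z), add(SZ, SZ))), mul(add(SZ, Z), SZ)))))
  step 32: S(S(add(add(SZ, mul(add(Z, Z), SZ)), mul(add(add(Z, SZ), mul(add(Z, Z), add(SZ, SZ))), mul(add(SZ, Z), SZ)))))
  step 33: S(S(add(S(add(Z, mul(add(Z, Z), SZ))), mul(add(add(Z, SZ), mul(add(Z, Z), add(SZ, SZ))), mul(add(SZ, Z), SZ)))))
  step 34: S(S(S(add(add(Z, mul(add(Z, Z), SZ)), mul(add(add(Z, SZ), mul(add(Z, Z), add(SZ, SZ))), mul(add(SZ, Z), SZ))))))
  step 35: S(S(S(add(mul(add(Z, Z), SZ), mul(add(add(Z, SZ), mul(add(Z, Z), add(SZ, SZ))), mul(add(SZ, Z), SZ))))))
  step 36: S(S(S(add(mul(Z, SZ), mul(add(add(Z, SZ), mul(add(Z, Z), add(SZ, SZ))), mul(add(SZ, Z), SZ))))))
  step 37: S(S(S(add(Z, mul(add(add(Z, SZ), mul(add(Z, Z), add(SZ, SZ))), mul(add(SZ, Z), SZ))))))
  step 38: S(S(S(mul(add(add(Z, SZ), mul(add(Z, Z), add(SZ, SZ))), mul(add(SZ, Z), SZ)))))
  step 39: S(S(S(mul(add(SZ, mul(add(Z, Z), add(SZ, SZ))), mul(add(SZ, Z), SZ)))))
  step 40: S(S(S(mul(S(add(Z, mul(add(Z, Z), add(SZ, SZ)))), mul(add(SZ, Z), SZ)))))
  step 41: S(S(S(add(mul(add(SZ, Z), SZ), mul(add(Z, mul(add(Z, Z), add(SZ, SZ))), mul(add(SZ, Z), SZ))))))
  step 42: S(S(S(add(mul(S(add(Z, Z)), SZ), mul(add(Z, mul(add(Z, Z), add(SZ, SZ))), mul(add(SZ, Z), SZ))))))
  step 43: S(S(S(add(add(SZ, mul(add(Z, Z), SZ)), mul(add(Z, mul(add(Z, Z), add(SZ, SZ))), mul(add(SZ, Z), SZ))))))
  step 44: S(S(S(add(S(add(Z, mul(add(Z, Z), SZ))), mul(add(Z, mul(add(Z, Z), add(SZ, SZ))), mul(add(SZ, Z), SZ))))))
  step 45: S(S(S(S(add(add(Z, mul(add(Z, Z), SZ)), mul(add(Z, mul(add(Z, Z), add(SZ, SZ))), mul(add(SZ, Z), SZ)))))))
  step 46: S(S(S(S(add(mul(add(Z, Z), SZ), mul(add(Z, mul(add(Z, Z), add(SZ, SZ))), mul(add(SZ, Z), SZ)))))))
  step 47: S(S(S(S(add(mul(Z, SZ), mul(add(Z, mul(add(Z, Z), add(SZ, SZ))), mul(add(SZ, Z), SZ)))))))
  step 48: S(S(S(S(add(Z, mul(add(Z, mul(add(Z, Z), add(SZ, SZ))), mul(add(SZ, Z), SZ)))))))
  step 49: S(S(S(S(mul(add(Z, mul(add(Z, Z), add(SZ, SZ))), mul(add(SZ, Z), SZ))))))
  step 50: S(S(S(S(mul(mul(add(Z, Z), add(SZ, SZ)), mul(add(SZ, Z), SZ))))))
  step 51: S(S(S(S(mul(mul(Z, add(SZ, SZ)), mul(add(SZ, Z), SZ))))))
  step 52: S(S(S(S(mul(Z, mul(add(SZ, Z), SZ))))))
  step 53: S^4(Z)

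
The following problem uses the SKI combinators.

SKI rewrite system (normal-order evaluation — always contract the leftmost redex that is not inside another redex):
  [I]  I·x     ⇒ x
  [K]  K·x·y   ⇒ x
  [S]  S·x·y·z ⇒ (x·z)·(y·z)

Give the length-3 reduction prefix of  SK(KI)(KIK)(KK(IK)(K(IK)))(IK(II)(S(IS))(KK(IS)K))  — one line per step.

Answer: after 3 steps: I(KK(IK)(K(IK)))(IK(II)(S(IS))(KK(IS)K))

Derivation:
  start: SK(KI)(KIK)(KK(IK)(K(IK)))(IK(II)(S(IS))(KK(IS)K))
  →1  K(KIK)(KI(KIK))(KK(IK)(K(IK)))(IK(II)(S(IS))(KK(IS)K))
  →2  KIK(KK(IK)(K(IK)))(IK(II)(S(IS))(KK(IS)K))
  →3  I(KK(IK)(K(IK)))(IK(II)(S(IS))(KK(IS)K))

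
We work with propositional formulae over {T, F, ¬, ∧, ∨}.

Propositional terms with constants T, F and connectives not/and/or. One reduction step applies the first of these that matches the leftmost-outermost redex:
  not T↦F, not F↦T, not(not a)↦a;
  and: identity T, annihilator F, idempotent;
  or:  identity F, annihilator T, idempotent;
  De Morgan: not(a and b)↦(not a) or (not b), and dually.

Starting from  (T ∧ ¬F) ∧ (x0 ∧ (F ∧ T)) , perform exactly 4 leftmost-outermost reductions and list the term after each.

  start: (T ∧ ¬F) ∧ (x0 ∧ (F ∧ T))
  step 1: ¬F ∧ (x0 ∧ (F ∧ T))
  step 2: T ∧ (x0 ∧ (F ∧ T))
  step 3: x0 ∧ (F ∧ T)
  step 4: x0 ∧ F

Answer: after 4 steps: x0 ∧ F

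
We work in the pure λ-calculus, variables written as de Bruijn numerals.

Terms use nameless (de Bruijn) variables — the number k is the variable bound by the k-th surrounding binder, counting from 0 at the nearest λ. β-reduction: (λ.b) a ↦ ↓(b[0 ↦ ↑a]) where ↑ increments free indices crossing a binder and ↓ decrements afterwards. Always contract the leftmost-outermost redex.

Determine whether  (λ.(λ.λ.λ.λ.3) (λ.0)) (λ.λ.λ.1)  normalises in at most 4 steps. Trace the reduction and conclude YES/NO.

  start: (λ.(λ.λ.λ.λ.3) (λ.0)) (λ.λ.λ.1)
  step 1: (λ.λ.λ.λ.3) (λ.0)
  step 2: λ.λ.λ.λ.0

Answer: YES — reaches normal form λ.λ.λ.λ.0 in 2 ≤ 4 steps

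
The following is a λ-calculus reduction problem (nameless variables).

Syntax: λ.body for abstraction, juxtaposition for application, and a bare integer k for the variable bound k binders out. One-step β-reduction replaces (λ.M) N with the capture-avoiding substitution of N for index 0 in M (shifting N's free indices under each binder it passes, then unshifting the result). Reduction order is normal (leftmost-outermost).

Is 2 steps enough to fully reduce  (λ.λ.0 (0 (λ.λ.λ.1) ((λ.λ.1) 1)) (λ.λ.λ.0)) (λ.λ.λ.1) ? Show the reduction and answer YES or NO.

  start: (λ.λ.0 (0 (λ.λ.λ.1) ((λ.λ.1) 1)) (λ.λ.λ.0)) (λ.λ.λ.1)
  step 1: λ.0 (0 (λ.λ.λ.1) ((λ.λ.1) (λ.λ.λ.1))) (λ.λ.λ.0)
  step 2: λ.0 (0 (λ.λ.λ.1) (λ.λ.λ.λ.1)) (λ.λ.λ.0)

Answer: YES — reaches normal form λ.0 (0 (λ.λ.λ.1) (λ.λ.λ.λ.1)) (λ.λ.λ.0) in 2 ≤ 2 steps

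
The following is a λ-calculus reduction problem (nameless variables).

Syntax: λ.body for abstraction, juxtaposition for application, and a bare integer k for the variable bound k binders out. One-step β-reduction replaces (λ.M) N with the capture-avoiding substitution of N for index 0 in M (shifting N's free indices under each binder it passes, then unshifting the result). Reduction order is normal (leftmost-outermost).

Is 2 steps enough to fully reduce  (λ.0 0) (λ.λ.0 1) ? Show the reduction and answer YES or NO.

  start: (λ.0 0) (λ.λ.0 1)
  →1  (λ.λ.0 1) (λ.λ.0 1)
  →2  λ.0 (λ.λ.0 1)

Answer: YES — reaches normal form λ.0 (λ.λ.0 1) in 2 ≤ 2 steps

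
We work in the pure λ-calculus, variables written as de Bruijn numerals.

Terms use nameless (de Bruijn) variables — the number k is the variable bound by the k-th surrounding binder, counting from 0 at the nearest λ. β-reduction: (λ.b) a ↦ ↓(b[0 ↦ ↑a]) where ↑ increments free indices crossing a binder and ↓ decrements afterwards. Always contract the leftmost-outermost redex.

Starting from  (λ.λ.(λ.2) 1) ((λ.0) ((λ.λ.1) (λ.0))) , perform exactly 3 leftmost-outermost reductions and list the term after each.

  start: (λ.λ.(λ.2) 1) ((λ.0) ((λ.λ.1) (λ.0)))
  step 1: λ.(λ.(λ.0) ((λ.λ.1) (λ.0))) ((λ.0) ((λ.λ.1) (λ.0)))
  step 2: λ.(λ.0) ((λ.λ.1) (λ.0))
  step 3: λ.(λ.λ.1) (λ.0)

Answer: after 3 steps: λ.(λ.λ.1) (λ.0)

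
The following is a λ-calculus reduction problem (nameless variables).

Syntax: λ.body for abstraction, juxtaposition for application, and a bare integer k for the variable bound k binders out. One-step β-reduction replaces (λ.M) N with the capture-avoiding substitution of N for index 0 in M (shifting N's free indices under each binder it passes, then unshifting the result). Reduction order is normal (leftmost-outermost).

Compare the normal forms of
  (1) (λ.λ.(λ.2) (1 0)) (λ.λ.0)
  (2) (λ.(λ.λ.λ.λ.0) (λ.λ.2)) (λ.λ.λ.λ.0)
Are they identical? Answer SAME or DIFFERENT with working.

Answer: SAME — A ⇓ λ.λ.λ.0, B ⇓ λ.λ.λ.0

Reduction:
Term A:
  start: (λ.λ.(λ.2) (1 0)) (λ.λ.0)
  step 1: λ.(λ.λ.λ.0) ((λ.λ.0) 0)
  step 2: λ.λ.λ.0

Term B:
  start: (λ.(λ.λ.λ.λ.0) (λ.λ.2)) (λ.λ.λ.λ.0)
  step 1: (λ.λ.λ.λ.0) (λ.λ.λ.λ.λ.λ.0)
  step 2: λ.λ.λ.0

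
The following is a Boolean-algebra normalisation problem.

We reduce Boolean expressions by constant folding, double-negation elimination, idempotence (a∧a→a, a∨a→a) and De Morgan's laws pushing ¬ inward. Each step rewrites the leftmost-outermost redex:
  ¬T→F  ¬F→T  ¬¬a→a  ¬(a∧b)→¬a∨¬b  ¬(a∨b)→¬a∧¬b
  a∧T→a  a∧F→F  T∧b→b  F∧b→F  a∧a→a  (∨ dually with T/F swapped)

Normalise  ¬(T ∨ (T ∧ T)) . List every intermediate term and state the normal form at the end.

  start: ¬(T ∨ (T ∧ T))
  [1] ¬T ∧ ¬(T ∧ T)
  [2] F ∧ ¬(T ∧ T)
  [3] F

Answer: normal form = F  (in 3 steps)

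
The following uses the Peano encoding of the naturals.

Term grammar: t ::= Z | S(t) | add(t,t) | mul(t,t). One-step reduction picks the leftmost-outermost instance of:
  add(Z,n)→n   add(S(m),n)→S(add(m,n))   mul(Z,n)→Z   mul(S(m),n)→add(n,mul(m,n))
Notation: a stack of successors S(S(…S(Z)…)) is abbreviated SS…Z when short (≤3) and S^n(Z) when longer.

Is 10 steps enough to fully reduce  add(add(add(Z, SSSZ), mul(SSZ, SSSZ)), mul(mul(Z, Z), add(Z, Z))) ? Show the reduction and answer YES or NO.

  start: add(add(add(Z, SSSZ), mul(SSZ, SSSZ)), mul(mul(Z, Z), add(Z, Z)))
  →1  add(add(SSSZ, mul(SSZ, SSSZ)), mul(mul(Z, Z), add(Z, Z)))
  →2  add(S(add(SSZ, mul(SSZ, SSSZ))), mul(mul(Z, Z), add(Z, Z)))
  →3  S(add(add(SSZ, mul(SSZ, SSSZ)), mul(mul(Z, Z), add(Z, Z))))
  →4  S(add(S(add(SZ, mul(SSZ, SSSZ))), mul(mul(Z, Z), add(Z, Z))))
  →5  S(S(add(add(SZ, mul(SSZ, SSSZ)), mul(mul(Z, Z), add(Z, Z)))))
  →6  S(S(add(S(add(Z, mul(SSZ, SSSZ))), mul(mul(Z, Z), add(Z, Z)))))
  →7  S(S(S(add(add(Z, mul(SSZ, SSSZ)), mul(mul(Z, Z), add(Z, Z))))))
  →8  S(S(S(add(mul(SSZ, SSSZ), mul(mul(Z, Z), add(Z, Z))))))
  →9  S(S(S(add(add(SSSZ, mul(SZ, SSSZ)), mul(mul(Z, Z), add(Z, Z))))))
  →10  S(S(S(add(S(add(SSZ, mul(SZ, SSSZ))), mul(mul(Z, Z), add(Z, Z))))))

Answer: NO — after 10 steps the term is S(S(S(add(S(add(SSZ, mul(SZ, SSSZ))), mul(mul(Z, Z), add(Z, Z)))))), not yet normal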